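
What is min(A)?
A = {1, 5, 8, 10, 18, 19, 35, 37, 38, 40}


Set A = {1, 5, 8, 10, 18, 19, 35, 37, 38, 40}
Elements in ascending order: 1, 5, 8, 10, 18, 19, 35, 37, 38, 40
The smallest element is 1.

1


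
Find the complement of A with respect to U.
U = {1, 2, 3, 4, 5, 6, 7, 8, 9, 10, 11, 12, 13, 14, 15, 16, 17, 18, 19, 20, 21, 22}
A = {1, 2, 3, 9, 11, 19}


Universal set U = {1, 2, 3, 4, 5, 6, 7, 8, 9, 10, 11, 12, 13, 14, 15, 16, 17, 18, 19, 20, 21, 22}
Set A = {1, 2, 3, 9, 11, 19}
A' = U \ A = elements in U but not in A
Checking each element of U:
1 (in A, exclude), 2 (in A, exclude), 3 (in A, exclude), 4 (not in A, include), 5 (not in A, include), 6 (not in A, include), 7 (not in A, include), 8 (not in A, include), 9 (in A, exclude), 10 (not in A, include), 11 (in A, exclude), 12 (not in A, include), 13 (not in A, include), 14 (not in A, include), 15 (not in A, include), 16 (not in A, include), 17 (not in A, include), 18 (not in A, include), 19 (in A, exclude), 20 (not in A, include), 21 (not in A, include), 22 (not in A, include)
A' = {4, 5, 6, 7, 8, 10, 12, 13, 14, 15, 16, 17, 18, 20, 21, 22}

{4, 5, 6, 7, 8, 10, 12, 13, 14, 15, 16, 17, 18, 20, 21, 22}


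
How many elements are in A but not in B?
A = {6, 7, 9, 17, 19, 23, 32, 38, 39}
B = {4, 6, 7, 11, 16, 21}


Set A = {6, 7, 9, 17, 19, 23, 32, 38, 39}
Set B = {4, 6, 7, 11, 16, 21}
A \ B = {9, 17, 19, 23, 32, 38, 39}
|A \ B| = 7

7


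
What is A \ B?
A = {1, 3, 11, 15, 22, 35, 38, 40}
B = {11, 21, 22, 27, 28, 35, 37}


Set A = {1, 3, 11, 15, 22, 35, 38, 40}
Set B = {11, 21, 22, 27, 28, 35, 37}
A \ B includes elements in A that are not in B.
Check each element of A:
1 (not in B, keep), 3 (not in B, keep), 11 (in B, remove), 15 (not in B, keep), 22 (in B, remove), 35 (in B, remove), 38 (not in B, keep), 40 (not in B, keep)
A \ B = {1, 3, 15, 38, 40}

{1, 3, 15, 38, 40}


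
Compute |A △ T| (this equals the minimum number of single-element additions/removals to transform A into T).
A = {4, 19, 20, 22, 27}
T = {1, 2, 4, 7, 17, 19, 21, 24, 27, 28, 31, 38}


Set A = {4, 19, 20, 22, 27}
Set T = {1, 2, 4, 7, 17, 19, 21, 24, 27, 28, 31, 38}
Elements to remove from A (in A, not in T): {20, 22} → 2 removals
Elements to add to A (in T, not in A): {1, 2, 7, 17, 21, 24, 28, 31, 38} → 9 additions
Total edits = 2 + 9 = 11

11


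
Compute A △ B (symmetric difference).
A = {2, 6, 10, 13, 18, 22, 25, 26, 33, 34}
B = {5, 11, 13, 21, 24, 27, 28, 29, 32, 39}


Set A = {2, 6, 10, 13, 18, 22, 25, 26, 33, 34}
Set B = {5, 11, 13, 21, 24, 27, 28, 29, 32, 39}
A △ B = (A \ B) ∪ (B \ A)
Elements in A but not B: {2, 6, 10, 18, 22, 25, 26, 33, 34}
Elements in B but not A: {5, 11, 21, 24, 27, 28, 29, 32, 39}
A △ B = {2, 5, 6, 10, 11, 18, 21, 22, 24, 25, 26, 27, 28, 29, 32, 33, 34, 39}

{2, 5, 6, 10, 11, 18, 21, 22, 24, 25, 26, 27, 28, 29, 32, 33, 34, 39}


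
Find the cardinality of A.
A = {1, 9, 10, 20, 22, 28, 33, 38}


Set A = {1, 9, 10, 20, 22, 28, 33, 38}
Listing elements: 1, 9, 10, 20, 22, 28, 33, 38
Counting: 8 elements
|A| = 8

8


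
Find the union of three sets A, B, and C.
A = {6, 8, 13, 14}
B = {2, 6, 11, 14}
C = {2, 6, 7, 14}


Set A = {6, 8, 13, 14}
Set B = {2, 6, 11, 14}
Set C = {2, 6, 7, 14}
First, A ∪ B = {2, 6, 8, 11, 13, 14}
Then, (A ∪ B) ∪ C = {2, 6, 7, 8, 11, 13, 14}

{2, 6, 7, 8, 11, 13, 14}


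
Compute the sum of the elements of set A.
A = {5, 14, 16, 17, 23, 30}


Set A = {5, 14, 16, 17, 23, 30}
Sum = 5 + 14 + 16 + 17 + 23 + 30 = 105

105


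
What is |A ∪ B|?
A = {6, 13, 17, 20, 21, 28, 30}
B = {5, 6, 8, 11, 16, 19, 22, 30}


Set A = {6, 13, 17, 20, 21, 28, 30}, |A| = 7
Set B = {5, 6, 8, 11, 16, 19, 22, 30}, |B| = 8
A ∩ B = {6, 30}, |A ∩ B| = 2
|A ∪ B| = |A| + |B| - |A ∩ B| = 7 + 8 - 2 = 13

13


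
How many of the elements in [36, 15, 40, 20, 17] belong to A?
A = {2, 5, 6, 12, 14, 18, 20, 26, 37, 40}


Set A = {2, 5, 6, 12, 14, 18, 20, 26, 37, 40}
Candidates: [36, 15, 40, 20, 17]
Check each candidate:
36 ∉ A, 15 ∉ A, 40 ∈ A, 20 ∈ A, 17 ∉ A
Count of candidates in A: 2

2


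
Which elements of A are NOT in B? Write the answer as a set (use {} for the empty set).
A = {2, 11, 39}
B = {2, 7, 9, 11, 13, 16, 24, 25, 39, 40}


Set A = {2, 11, 39}
Set B = {2, 7, 9, 11, 13, 16, 24, 25, 39, 40}
Check each element of A against B:
2 ∈ B, 11 ∈ B, 39 ∈ B
Elements of A not in B: {}

{}


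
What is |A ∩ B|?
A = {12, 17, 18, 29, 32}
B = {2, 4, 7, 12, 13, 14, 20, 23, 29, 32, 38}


Set A = {12, 17, 18, 29, 32}
Set B = {2, 4, 7, 12, 13, 14, 20, 23, 29, 32, 38}
A ∩ B = {12, 29, 32}
|A ∩ B| = 3

3


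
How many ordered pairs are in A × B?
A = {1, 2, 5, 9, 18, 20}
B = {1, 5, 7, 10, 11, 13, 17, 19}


Set A = {1, 2, 5, 9, 18, 20} has 6 elements.
Set B = {1, 5, 7, 10, 11, 13, 17, 19} has 8 elements.
|A × B| = |A| × |B| = 6 × 8 = 48

48


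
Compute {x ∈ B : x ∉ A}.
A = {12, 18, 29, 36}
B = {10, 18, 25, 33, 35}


Set A = {12, 18, 29, 36}
Set B = {10, 18, 25, 33, 35}
Check each element of B against A:
10 ∉ A (include), 18 ∈ A, 25 ∉ A (include), 33 ∉ A (include), 35 ∉ A (include)
Elements of B not in A: {10, 25, 33, 35}

{10, 25, 33, 35}


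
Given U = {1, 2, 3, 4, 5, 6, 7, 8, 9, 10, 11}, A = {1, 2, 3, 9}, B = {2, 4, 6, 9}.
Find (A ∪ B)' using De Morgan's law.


U = {1, 2, 3, 4, 5, 6, 7, 8, 9, 10, 11}
A = {1, 2, 3, 9}, B = {2, 4, 6, 9}
A ∪ B = {1, 2, 3, 4, 6, 9}
(A ∪ B)' = U \ (A ∪ B) = {5, 7, 8, 10, 11}
Verification via A' ∩ B': A' = {4, 5, 6, 7, 8, 10, 11}, B' = {1, 3, 5, 7, 8, 10, 11}
A' ∩ B' = {5, 7, 8, 10, 11} ✓

{5, 7, 8, 10, 11}


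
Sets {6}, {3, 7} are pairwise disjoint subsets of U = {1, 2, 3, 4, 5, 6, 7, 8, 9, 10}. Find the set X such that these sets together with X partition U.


U = {1, 2, 3, 4, 5, 6, 7, 8, 9, 10}
Shown blocks: {6}, {3, 7}
A partition's blocks are pairwise disjoint and cover U, so the missing block = U \ (union of shown blocks).
Union of shown blocks: {3, 6, 7}
Missing block = U \ (union) = {1, 2, 4, 5, 8, 9, 10}

{1, 2, 4, 5, 8, 9, 10}


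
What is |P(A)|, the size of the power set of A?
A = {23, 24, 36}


Set A = {23, 24, 36}
|A| = 3
The power set P(A) contains all subsets of A.
|P(A)| = 2^|A| = 2^3 = 8

8


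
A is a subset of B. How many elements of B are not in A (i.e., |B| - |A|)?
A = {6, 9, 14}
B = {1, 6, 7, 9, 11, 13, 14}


Set A = {6, 9, 14}, |A| = 3
Set B = {1, 6, 7, 9, 11, 13, 14}, |B| = 7
Since A ⊆ B: B \ A = {1, 7, 11, 13}
|B| - |A| = 7 - 3 = 4

4


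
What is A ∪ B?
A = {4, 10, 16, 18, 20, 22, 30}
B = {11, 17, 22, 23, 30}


Set A = {4, 10, 16, 18, 20, 22, 30}
Set B = {11, 17, 22, 23, 30}
A ∪ B includes all elements in either set.
Elements from A: {4, 10, 16, 18, 20, 22, 30}
Elements from B not already included: {11, 17, 23}
A ∪ B = {4, 10, 11, 16, 17, 18, 20, 22, 23, 30}

{4, 10, 11, 16, 17, 18, 20, 22, 23, 30}


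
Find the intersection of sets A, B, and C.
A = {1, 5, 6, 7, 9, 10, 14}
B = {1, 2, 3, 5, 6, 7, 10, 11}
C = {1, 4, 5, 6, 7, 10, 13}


Set A = {1, 5, 6, 7, 9, 10, 14}
Set B = {1, 2, 3, 5, 6, 7, 10, 11}
Set C = {1, 4, 5, 6, 7, 10, 13}
First, A ∩ B = {1, 5, 6, 7, 10}
Then, (A ∩ B) ∩ C = {1, 5, 6, 7, 10}

{1, 5, 6, 7, 10}


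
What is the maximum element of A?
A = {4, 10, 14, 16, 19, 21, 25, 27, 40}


Set A = {4, 10, 14, 16, 19, 21, 25, 27, 40}
Elements in ascending order: 4, 10, 14, 16, 19, 21, 25, 27, 40
The largest element is 40.

40


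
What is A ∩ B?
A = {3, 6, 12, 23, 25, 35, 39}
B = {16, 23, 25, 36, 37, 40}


Set A = {3, 6, 12, 23, 25, 35, 39}
Set B = {16, 23, 25, 36, 37, 40}
A ∩ B includes only elements in both sets.
Check each element of A against B:
3 ✗, 6 ✗, 12 ✗, 23 ✓, 25 ✓, 35 ✗, 39 ✗
A ∩ B = {23, 25}

{23, 25}


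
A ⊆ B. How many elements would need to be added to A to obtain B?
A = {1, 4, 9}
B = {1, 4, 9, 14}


Set A = {1, 4, 9}, |A| = 3
Set B = {1, 4, 9, 14}, |B| = 4
Since A ⊆ B: B \ A = {14}
|B| - |A| = 4 - 3 = 1

1


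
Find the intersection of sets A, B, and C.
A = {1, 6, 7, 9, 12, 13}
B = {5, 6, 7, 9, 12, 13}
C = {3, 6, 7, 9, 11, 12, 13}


Set A = {1, 6, 7, 9, 12, 13}
Set B = {5, 6, 7, 9, 12, 13}
Set C = {3, 6, 7, 9, 11, 12, 13}
First, A ∩ B = {6, 7, 9, 12, 13}
Then, (A ∩ B) ∩ C = {6, 7, 9, 12, 13}

{6, 7, 9, 12, 13}


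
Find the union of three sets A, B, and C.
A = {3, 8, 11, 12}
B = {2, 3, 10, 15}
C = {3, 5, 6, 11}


Set A = {3, 8, 11, 12}
Set B = {2, 3, 10, 15}
Set C = {3, 5, 6, 11}
First, A ∪ B = {2, 3, 8, 10, 11, 12, 15}
Then, (A ∪ B) ∪ C = {2, 3, 5, 6, 8, 10, 11, 12, 15}

{2, 3, 5, 6, 8, 10, 11, 12, 15}


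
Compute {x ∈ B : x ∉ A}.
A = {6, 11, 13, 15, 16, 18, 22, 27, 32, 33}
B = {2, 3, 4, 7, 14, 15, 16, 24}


Set A = {6, 11, 13, 15, 16, 18, 22, 27, 32, 33}
Set B = {2, 3, 4, 7, 14, 15, 16, 24}
Check each element of B against A:
2 ∉ A (include), 3 ∉ A (include), 4 ∉ A (include), 7 ∉ A (include), 14 ∉ A (include), 15 ∈ A, 16 ∈ A, 24 ∉ A (include)
Elements of B not in A: {2, 3, 4, 7, 14, 24}

{2, 3, 4, 7, 14, 24}


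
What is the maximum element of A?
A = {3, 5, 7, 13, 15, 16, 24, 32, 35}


Set A = {3, 5, 7, 13, 15, 16, 24, 32, 35}
Elements in ascending order: 3, 5, 7, 13, 15, 16, 24, 32, 35
The largest element is 35.

35


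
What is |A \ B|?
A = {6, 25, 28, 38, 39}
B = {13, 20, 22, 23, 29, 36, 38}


Set A = {6, 25, 28, 38, 39}
Set B = {13, 20, 22, 23, 29, 36, 38}
A \ B = {6, 25, 28, 39}
|A \ B| = 4

4


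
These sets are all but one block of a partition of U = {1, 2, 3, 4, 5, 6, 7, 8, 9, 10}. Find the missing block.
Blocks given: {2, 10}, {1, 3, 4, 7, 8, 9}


U = {1, 2, 3, 4, 5, 6, 7, 8, 9, 10}
Shown blocks: {2, 10}, {1, 3, 4, 7, 8, 9}
A partition's blocks are pairwise disjoint and cover U, so the missing block = U \ (union of shown blocks).
Union of shown blocks: {1, 2, 3, 4, 7, 8, 9, 10}
Missing block = U \ (union) = {5, 6}

{5, 6}


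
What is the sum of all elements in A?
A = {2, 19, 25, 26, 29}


Set A = {2, 19, 25, 26, 29}
Sum = 2 + 19 + 25 + 26 + 29 = 101

101


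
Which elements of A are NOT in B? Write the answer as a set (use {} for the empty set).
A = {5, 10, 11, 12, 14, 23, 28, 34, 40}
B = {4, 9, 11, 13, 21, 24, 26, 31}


Set A = {5, 10, 11, 12, 14, 23, 28, 34, 40}
Set B = {4, 9, 11, 13, 21, 24, 26, 31}
Check each element of A against B:
5 ∉ B (include), 10 ∉ B (include), 11 ∈ B, 12 ∉ B (include), 14 ∉ B (include), 23 ∉ B (include), 28 ∉ B (include), 34 ∉ B (include), 40 ∉ B (include)
Elements of A not in B: {5, 10, 12, 14, 23, 28, 34, 40}

{5, 10, 12, 14, 23, 28, 34, 40}


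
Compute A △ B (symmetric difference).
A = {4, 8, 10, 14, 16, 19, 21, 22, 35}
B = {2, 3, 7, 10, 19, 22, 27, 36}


Set A = {4, 8, 10, 14, 16, 19, 21, 22, 35}
Set B = {2, 3, 7, 10, 19, 22, 27, 36}
A △ B = (A \ B) ∪ (B \ A)
Elements in A but not B: {4, 8, 14, 16, 21, 35}
Elements in B but not A: {2, 3, 7, 27, 36}
A △ B = {2, 3, 4, 7, 8, 14, 16, 21, 27, 35, 36}

{2, 3, 4, 7, 8, 14, 16, 21, 27, 35, 36}


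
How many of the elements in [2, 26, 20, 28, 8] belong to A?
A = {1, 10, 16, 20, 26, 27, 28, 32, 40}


Set A = {1, 10, 16, 20, 26, 27, 28, 32, 40}
Candidates: [2, 26, 20, 28, 8]
Check each candidate:
2 ∉ A, 26 ∈ A, 20 ∈ A, 28 ∈ A, 8 ∉ A
Count of candidates in A: 3

3


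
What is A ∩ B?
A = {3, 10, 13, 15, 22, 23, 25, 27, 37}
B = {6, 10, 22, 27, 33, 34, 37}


Set A = {3, 10, 13, 15, 22, 23, 25, 27, 37}
Set B = {6, 10, 22, 27, 33, 34, 37}
A ∩ B includes only elements in both sets.
Check each element of A against B:
3 ✗, 10 ✓, 13 ✗, 15 ✗, 22 ✓, 23 ✗, 25 ✗, 27 ✓, 37 ✓
A ∩ B = {10, 22, 27, 37}

{10, 22, 27, 37}


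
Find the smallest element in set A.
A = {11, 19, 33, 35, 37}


Set A = {11, 19, 33, 35, 37}
Elements in ascending order: 11, 19, 33, 35, 37
The smallest element is 11.

11


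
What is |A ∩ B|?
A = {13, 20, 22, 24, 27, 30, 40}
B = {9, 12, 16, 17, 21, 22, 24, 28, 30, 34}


Set A = {13, 20, 22, 24, 27, 30, 40}
Set B = {9, 12, 16, 17, 21, 22, 24, 28, 30, 34}
A ∩ B = {22, 24, 30}
|A ∩ B| = 3

3


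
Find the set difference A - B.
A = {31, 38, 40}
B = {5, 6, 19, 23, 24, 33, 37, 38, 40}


Set A = {31, 38, 40}
Set B = {5, 6, 19, 23, 24, 33, 37, 38, 40}
A \ B includes elements in A that are not in B.
Check each element of A:
31 (not in B, keep), 38 (in B, remove), 40 (in B, remove)
A \ B = {31}

{31}


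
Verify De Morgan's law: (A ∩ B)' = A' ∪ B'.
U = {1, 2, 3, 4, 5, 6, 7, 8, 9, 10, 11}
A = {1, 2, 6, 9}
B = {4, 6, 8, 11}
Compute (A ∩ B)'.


U = {1, 2, 3, 4, 5, 6, 7, 8, 9, 10, 11}
A = {1, 2, 6, 9}, B = {4, 6, 8, 11}
A ∩ B = {6}
(A ∩ B)' = U \ (A ∩ B) = {1, 2, 3, 4, 5, 7, 8, 9, 10, 11}
Verification via A' ∪ B': A' = {3, 4, 5, 7, 8, 10, 11}, B' = {1, 2, 3, 5, 7, 9, 10}
A' ∪ B' = {1, 2, 3, 4, 5, 7, 8, 9, 10, 11} ✓

{1, 2, 3, 4, 5, 7, 8, 9, 10, 11}


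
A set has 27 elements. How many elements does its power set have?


The set has 27 elements.
The power set contains all possible subsets.
|P(A)| = 2^|A| = 2^27 = 134217728

134217728


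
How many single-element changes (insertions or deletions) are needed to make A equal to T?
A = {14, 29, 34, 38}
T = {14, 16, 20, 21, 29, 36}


Set A = {14, 29, 34, 38}
Set T = {14, 16, 20, 21, 29, 36}
Elements to remove from A (in A, not in T): {34, 38} → 2 removals
Elements to add to A (in T, not in A): {16, 20, 21, 36} → 4 additions
Total edits = 2 + 4 = 6

6


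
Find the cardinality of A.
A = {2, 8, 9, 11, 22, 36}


Set A = {2, 8, 9, 11, 22, 36}
Listing elements: 2, 8, 9, 11, 22, 36
Counting: 6 elements
|A| = 6

6


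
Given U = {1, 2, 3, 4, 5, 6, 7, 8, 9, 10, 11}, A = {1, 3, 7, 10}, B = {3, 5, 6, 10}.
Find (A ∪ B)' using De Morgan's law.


U = {1, 2, 3, 4, 5, 6, 7, 8, 9, 10, 11}
A = {1, 3, 7, 10}, B = {3, 5, 6, 10}
A ∪ B = {1, 3, 5, 6, 7, 10}
(A ∪ B)' = U \ (A ∪ B) = {2, 4, 8, 9, 11}
Verification via A' ∩ B': A' = {2, 4, 5, 6, 8, 9, 11}, B' = {1, 2, 4, 7, 8, 9, 11}
A' ∩ B' = {2, 4, 8, 9, 11} ✓

{2, 4, 8, 9, 11}


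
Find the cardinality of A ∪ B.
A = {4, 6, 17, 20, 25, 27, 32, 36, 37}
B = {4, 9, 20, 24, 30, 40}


Set A = {4, 6, 17, 20, 25, 27, 32, 36, 37}, |A| = 9
Set B = {4, 9, 20, 24, 30, 40}, |B| = 6
A ∩ B = {4, 20}, |A ∩ B| = 2
|A ∪ B| = |A| + |B| - |A ∩ B| = 9 + 6 - 2 = 13

13


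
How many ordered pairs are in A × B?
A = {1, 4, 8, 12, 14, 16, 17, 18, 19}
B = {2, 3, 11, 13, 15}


Set A = {1, 4, 8, 12, 14, 16, 17, 18, 19} has 9 elements.
Set B = {2, 3, 11, 13, 15} has 5 elements.
|A × B| = |A| × |B| = 9 × 5 = 45

45


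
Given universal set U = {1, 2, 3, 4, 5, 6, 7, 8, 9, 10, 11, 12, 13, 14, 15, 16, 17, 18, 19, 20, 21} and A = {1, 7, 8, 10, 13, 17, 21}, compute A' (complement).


Universal set U = {1, 2, 3, 4, 5, 6, 7, 8, 9, 10, 11, 12, 13, 14, 15, 16, 17, 18, 19, 20, 21}
Set A = {1, 7, 8, 10, 13, 17, 21}
A' = U \ A = elements in U but not in A
Checking each element of U:
1 (in A, exclude), 2 (not in A, include), 3 (not in A, include), 4 (not in A, include), 5 (not in A, include), 6 (not in A, include), 7 (in A, exclude), 8 (in A, exclude), 9 (not in A, include), 10 (in A, exclude), 11 (not in A, include), 12 (not in A, include), 13 (in A, exclude), 14 (not in A, include), 15 (not in A, include), 16 (not in A, include), 17 (in A, exclude), 18 (not in A, include), 19 (not in A, include), 20 (not in A, include), 21 (in A, exclude)
A' = {2, 3, 4, 5, 6, 9, 11, 12, 14, 15, 16, 18, 19, 20}

{2, 3, 4, 5, 6, 9, 11, 12, 14, 15, 16, 18, 19, 20}


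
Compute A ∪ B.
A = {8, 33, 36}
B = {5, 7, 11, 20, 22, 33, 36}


Set A = {8, 33, 36}
Set B = {5, 7, 11, 20, 22, 33, 36}
A ∪ B includes all elements in either set.
Elements from A: {8, 33, 36}
Elements from B not already included: {5, 7, 11, 20, 22}
A ∪ B = {5, 7, 8, 11, 20, 22, 33, 36}

{5, 7, 8, 11, 20, 22, 33, 36}


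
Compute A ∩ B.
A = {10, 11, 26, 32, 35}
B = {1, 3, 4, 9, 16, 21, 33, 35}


Set A = {10, 11, 26, 32, 35}
Set B = {1, 3, 4, 9, 16, 21, 33, 35}
A ∩ B includes only elements in both sets.
Check each element of A against B:
10 ✗, 11 ✗, 26 ✗, 32 ✗, 35 ✓
A ∩ B = {35}

{35}


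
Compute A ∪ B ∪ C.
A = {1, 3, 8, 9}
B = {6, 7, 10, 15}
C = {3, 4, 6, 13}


Set A = {1, 3, 8, 9}
Set B = {6, 7, 10, 15}
Set C = {3, 4, 6, 13}
First, A ∪ B = {1, 3, 6, 7, 8, 9, 10, 15}
Then, (A ∪ B) ∪ C = {1, 3, 4, 6, 7, 8, 9, 10, 13, 15}

{1, 3, 4, 6, 7, 8, 9, 10, 13, 15}


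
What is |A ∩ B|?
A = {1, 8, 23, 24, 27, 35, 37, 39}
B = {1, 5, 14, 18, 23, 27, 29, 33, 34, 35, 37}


Set A = {1, 8, 23, 24, 27, 35, 37, 39}
Set B = {1, 5, 14, 18, 23, 27, 29, 33, 34, 35, 37}
A ∩ B = {1, 23, 27, 35, 37}
|A ∩ B| = 5

5


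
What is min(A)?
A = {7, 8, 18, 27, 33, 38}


Set A = {7, 8, 18, 27, 33, 38}
Elements in ascending order: 7, 8, 18, 27, 33, 38
The smallest element is 7.

7


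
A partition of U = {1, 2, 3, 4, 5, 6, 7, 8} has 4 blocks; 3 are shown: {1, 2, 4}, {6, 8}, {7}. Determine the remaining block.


U = {1, 2, 3, 4, 5, 6, 7, 8}
Shown blocks: {1, 2, 4}, {6, 8}, {7}
A partition's blocks are pairwise disjoint and cover U, so the missing block = U \ (union of shown blocks).
Union of shown blocks: {1, 2, 4, 6, 7, 8}
Missing block = U \ (union) = {3, 5}

{3, 5}


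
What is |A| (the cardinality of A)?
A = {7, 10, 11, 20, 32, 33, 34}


Set A = {7, 10, 11, 20, 32, 33, 34}
Listing elements: 7, 10, 11, 20, 32, 33, 34
Counting: 7 elements
|A| = 7

7


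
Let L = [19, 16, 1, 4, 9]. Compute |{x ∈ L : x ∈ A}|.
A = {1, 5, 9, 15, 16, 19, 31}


Set A = {1, 5, 9, 15, 16, 19, 31}
Candidates: [19, 16, 1, 4, 9]
Check each candidate:
19 ∈ A, 16 ∈ A, 1 ∈ A, 4 ∉ A, 9 ∈ A
Count of candidates in A: 4

4


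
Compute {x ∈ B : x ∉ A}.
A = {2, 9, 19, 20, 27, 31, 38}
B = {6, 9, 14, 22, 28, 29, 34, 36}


Set A = {2, 9, 19, 20, 27, 31, 38}
Set B = {6, 9, 14, 22, 28, 29, 34, 36}
Check each element of B against A:
6 ∉ A (include), 9 ∈ A, 14 ∉ A (include), 22 ∉ A (include), 28 ∉ A (include), 29 ∉ A (include), 34 ∉ A (include), 36 ∉ A (include)
Elements of B not in A: {6, 14, 22, 28, 29, 34, 36}

{6, 14, 22, 28, 29, 34, 36}


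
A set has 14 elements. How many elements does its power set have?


The set has 14 elements.
The power set contains all possible subsets.
|P(A)| = 2^|A| = 2^14 = 16384

16384


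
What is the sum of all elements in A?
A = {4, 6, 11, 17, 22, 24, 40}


Set A = {4, 6, 11, 17, 22, 24, 40}
Sum = 4 + 6 + 11 + 17 + 22 + 24 + 40 = 124

124


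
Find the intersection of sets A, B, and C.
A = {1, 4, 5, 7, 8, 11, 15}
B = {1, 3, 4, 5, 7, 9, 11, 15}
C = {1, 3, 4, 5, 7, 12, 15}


Set A = {1, 4, 5, 7, 8, 11, 15}
Set B = {1, 3, 4, 5, 7, 9, 11, 15}
Set C = {1, 3, 4, 5, 7, 12, 15}
First, A ∩ B = {1, 4, 5, 7, 11, 15}
Then, (A ∩ B) ∩ C = {1, 4, 5, 7, 15}

{1, 4, 5, 7, 15}


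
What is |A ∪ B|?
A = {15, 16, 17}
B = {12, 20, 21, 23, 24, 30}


Set A = {15, 16, 17}, |A| = 3
Set B = {12, 20, 21, 23, 24, 30}, |B| = 6
A ∩ B = {}, |A ∩ B| = 0
|A ∪ B| = |A| + |B| - |A ∩ B| = 3 + 6 - 0 = 9

9


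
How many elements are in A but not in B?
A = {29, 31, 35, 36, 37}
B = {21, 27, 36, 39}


Set A = {29, 31, 35, 36, 37}
Set B = {21, 27, 36, 39}
A \ B = {29, 31, 35, 37}
|A \ B| = 4

4


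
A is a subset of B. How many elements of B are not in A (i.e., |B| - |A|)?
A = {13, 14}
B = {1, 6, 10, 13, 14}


Set A = {13, 14}, |A| = 2
Set B = {1, 6, 10, 13, 14}, |B| = 5
Since A ⊆ B: B \ A = {1, 6, 10}
|B| - |A| = 5 - 2 = 3

3


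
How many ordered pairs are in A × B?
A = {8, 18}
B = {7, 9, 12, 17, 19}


Set A = {8, 18} has 2 elements.
Set B = {7, 9, 12, 17, 19} has 5 elements.
|A × B| = |A| × |B| = 2 × 5 = 10

10


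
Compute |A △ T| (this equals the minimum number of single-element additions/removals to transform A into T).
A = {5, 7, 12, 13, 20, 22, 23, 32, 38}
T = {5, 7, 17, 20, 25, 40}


Set A = {5, 7, 12, 13, 20, 22, 23, 32, 38}
Set T = {5, 7, 17, 20, 25, 40}
Elements to remove from A (in A, not in T): {12, 13, 22, 23, 32, 38} → 6 removals
Elements to add to A (in T, not in A): {17, 25, 40} → 3 additions
Total edits = 6 + 3 = 9

9


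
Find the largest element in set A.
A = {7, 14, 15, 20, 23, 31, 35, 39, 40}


Set A = {7, 14, 15, 20, 23, 31, 35, 39, 40}
Elements in ascending order: 7, 14, 15, 20, 23, 31, 35, 39, 40
The largest element is 40.

40


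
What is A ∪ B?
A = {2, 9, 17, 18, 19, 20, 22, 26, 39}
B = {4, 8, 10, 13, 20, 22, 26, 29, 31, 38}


Set A = {2, 9, 17, 18, 19, 20, 22, 26, 39}
Set B = {4, 8, 10, 13, 20, 22, 26, 29, 31, 38}
A ∪ B includes all elements in either set.
Elements from A: {2, 9, 17, 18, 19, 20, 22, 26, 39}
Elements from B not already included: {4, 8, 10, 13, 29, 31, 38}
A ∪ B = {2, 4, 8, 9, 10, 13, 17, 18, 19, 20, 22, 26, 29, 31, 38, 39}

{2, 4, 8, 9, 10, 13, 17, 18, 19, 20, 22, 26, 29, 31, 38, 39}


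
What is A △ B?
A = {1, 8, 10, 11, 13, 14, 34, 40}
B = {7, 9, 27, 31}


Set A = {1, 8, 10, 11, 13, 14, 34, 40}
Set B = {7, 9, 27, 31}
A △ B = (A \ B) ∪ (B \ A)
Elements in A but not B: {1, 8, 10, 11, 13, 14, 34, 40}
Elements in B but not A: {7, 9, 27, 31}
A △ B = {1, 7, 8, 9, 10, 11, 13, 14, 27, 31, 34, 40}

{1, 7, 8, 9, 10, 11, 13, 14, 27, 31, 34, 40}


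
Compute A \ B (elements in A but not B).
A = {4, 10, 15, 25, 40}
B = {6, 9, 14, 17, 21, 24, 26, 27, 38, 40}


Set A = {4, 10, 15, 25, 40}
Set B = {6, 9, 14, 17, 21, 24, 26, 27, 38, 40}
A \ B includes elements in A that are not in B.
Check each element of A:
4 (not in B, keep), 10 (not in B, keep), 15 (not in B, keep), 25 (not in B, keep), 40 (in B, remove)
A \ B = {4, 10, 15, 25}

{4, 10, 15, 25}


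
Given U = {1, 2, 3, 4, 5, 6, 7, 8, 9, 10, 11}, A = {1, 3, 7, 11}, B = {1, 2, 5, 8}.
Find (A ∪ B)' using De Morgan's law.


U = {1, 2, 3, 4, 5, 6, 7, 8, 9, 10, 11}
A = {1, 3, 7, 11}, B = {1, 2, 5, 8}
A ∪ B = {1, 2, 3, 5, 7, 8, 11}
(A ∪ B)' = U \ (A ∪ B) = {4, 6, 9, 10}
Verification via A' ∩ B': A' = {2, 4, 5, 6, 8, 9, 10}, B' = {3, 4, 6, 7, 9, 10, 11}
A' ∩ B' = {4, 6, 9, 10} ✓

{4, 6, 9, 10}


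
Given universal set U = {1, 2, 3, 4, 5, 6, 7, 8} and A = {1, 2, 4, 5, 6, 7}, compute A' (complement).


Universal set U = {1, 2, 3, 4, 5, 6, 7, 8}
Set A = {1, 2, 4, 5, 6, 7}
A' = U \ A = elements in U but not in A
Checking each element of U:
1 (in A, exclude), 2 (in A, exclude), 3 (not in A, include), 4 (in A, exclude), 5 (in A, exclude), 6 (in A, exclude), 7 (in A, exclude), 8 (not in A, include)
A' = {3, 8}

{3, 8}


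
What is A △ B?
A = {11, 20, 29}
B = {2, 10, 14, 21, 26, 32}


Set A = {11, 20, 29}
Set B = {2, 10, 14, 21, 26, 32}
A △ B = (A \ B) ∪ (B \ A)
Elements in A but not B: {11, 20, 29}
Elements in B but not A: {2, 10, 14, 21, 26, 32}
A △ B = {2, 10, 11, 14, 20, 21, 26, 29, 32}

{2, 10, 11, 14, 20, 21, 26, 29, 32}


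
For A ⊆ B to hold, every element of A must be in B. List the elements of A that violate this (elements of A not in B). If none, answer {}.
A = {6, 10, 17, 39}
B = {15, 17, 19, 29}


Set A = {6, 10, 17, 39}
Set B = {15, 17, 19, 29}
Check each element of A against B:
6 ∉ B (include), 10 ∉ B (include), 17 ∈ B, 39 ∉ B (include)
Elements of A not in B: {6, 10, 39}

{6, 10, 39}


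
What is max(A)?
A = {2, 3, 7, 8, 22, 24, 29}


Set A = {2, 3, 7, 8, 22, 24, 29}
Elements in ascending order: 2, 3, 7, 8, 22, 24, 29
The largest element is 29.

29


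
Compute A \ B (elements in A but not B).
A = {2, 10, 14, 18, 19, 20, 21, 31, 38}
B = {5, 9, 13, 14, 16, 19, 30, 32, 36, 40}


Set A = {2, 10, 14, 18, 19, 20, 21, 31, 38}
Set B = {5, 9, 13, 14, 16, 19, 30, 32, 36, 40}
A \ B includes elements in A that are not in B.
Check each element of A:
2 (not in B, keep), 10 (not in B, keep), 14 (in B, remove), 18 (not in B, keep), 19 (in B, remove), 20 (not in B, keep), 21 (not in B, keep), 31 (not in B, keep), 38 (not in B, keep)
A \ B = {2, 10, 18, 20, 21, 31, 38}

{2, 10, 18, 20, 21, 31, 38}


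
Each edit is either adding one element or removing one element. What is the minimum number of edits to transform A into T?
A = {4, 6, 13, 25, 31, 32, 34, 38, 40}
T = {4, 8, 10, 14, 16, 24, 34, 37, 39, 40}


Set A = {4, 6, 13, 25, 31, 32, 34, 38, 40}
Set T = {4, 8, 10, 14, 16, 24, 34, 37, 39, 40}
Elements to remove from A (in A, not in T): {6, 13, 25, 31, 32, 38} → 6 removals
Elements to add to A (in T, not in A): {8, 10, 14, 16, 24, 37, 39} → 7 additions
Total edits = 6 + 7 = 13

13


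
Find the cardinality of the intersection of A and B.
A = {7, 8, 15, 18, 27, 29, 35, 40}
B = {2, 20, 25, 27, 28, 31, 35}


Set A = {7, 8, 15, 18, 27, 29, 35, 40}
Set B = {2, 20, 25, 27, 28, 31, 35}
A ∩ B = {27, 35}
|A ∩ B| = 2

2


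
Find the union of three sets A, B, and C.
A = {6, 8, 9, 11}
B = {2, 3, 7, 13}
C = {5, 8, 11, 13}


Set A = {6, 8, 9, 11}
Set B = {2, 3, 7, 13}
Set C = {5, 8, 11, 13}
First, A ∪ B = {2, 3, 6, 7, 8, 9, 11, 13}
Then, (A ∪ B) ∪ C = {2, 3, 5, 6, 7, 8, 9, 11, 13}

{2, 3, 5, 6, 7, 8, 9, 11, 13}


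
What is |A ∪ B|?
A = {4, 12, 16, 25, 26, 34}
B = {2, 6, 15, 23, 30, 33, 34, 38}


Set A = {4, 12, 16, 25, 26, 34}, |A| = 6
Set B = {2, 6, 15, 23, 30, 33, 34, 38}, |B| = 8
A ∩ B = {34}, |A ∩ B| = 1
|A ∪ B| = |A| + |B| - |A ∩ B| = 6 + 8 - 1 = 13

13


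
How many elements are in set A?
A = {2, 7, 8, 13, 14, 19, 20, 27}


Set A = {2, 7, 8, 13, 14, 19, 20, 27}
Listing elements: 2, 7, 8, 13, 14, 19, 20, 27
Counting: 8 elements
|A| = 8

8


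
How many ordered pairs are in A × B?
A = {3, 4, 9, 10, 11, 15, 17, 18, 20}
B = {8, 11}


Set A = {3, 4, 9, 10, 11, 15, 17, 18, 20} has 9 elements.
Set B = {8, 11} has 2 elements.
|A × B| = |A| × |B| = 9 × 2 = 18

18


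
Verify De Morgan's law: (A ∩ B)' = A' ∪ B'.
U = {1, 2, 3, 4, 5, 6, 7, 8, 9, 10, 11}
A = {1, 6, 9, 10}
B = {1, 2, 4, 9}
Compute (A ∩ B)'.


U = {1, 2, 3, 4, 5, 6, 7, 8, 9, 10, 11}
A = {1, 6, 9, 10}, B = {1, 2, 4, 9}
A ∩ B = {1, 9}
(A ∩ B)' = U \ (A ∩ B) = {2, 3, 4, 5, 6, 7, 8, 10, 11}
Verification via A' ∪ B': A' = {2, 3, 4, 5, 7, 8, 11}, B' = {3, 5, 6, 7, 8, 10, 11}
A' ∪ B' = {2, 3, 4, 5, 6, 7, 8, 10, 11} ✓

{2, 3, 4, 5, 6, 7, 8, 10, 11}


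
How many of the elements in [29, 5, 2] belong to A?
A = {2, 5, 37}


Set A = {2, 5, 37}
Candidates: [29, 5, 2]
Check each candidate:
29 ∉ A, 5 ∈ A, 2 ∈ A
Count of candidates in A: 2

2


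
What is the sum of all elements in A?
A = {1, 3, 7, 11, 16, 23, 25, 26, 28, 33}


Set A = {1, 3, 7, 11, 16, 23, 25, 26, 28, 33}
Sum = 1 + 3 + 7 + 11 + 16 + 23 + 25 + 26 + 28 + 33 = 173

173


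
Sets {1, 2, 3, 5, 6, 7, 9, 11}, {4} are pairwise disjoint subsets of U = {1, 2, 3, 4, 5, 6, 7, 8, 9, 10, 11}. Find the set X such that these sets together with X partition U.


U = {1, 2, 3, 4, 5, 6, 7, 8, 9, 10, 11}
Shown blocks: {1, 2, 3, 5, 6, 7, 9, 11}, {4}
A partition's blocks are pairwise disjoint and cover U, so the missing block = U \ (union of shown blocks).
Union of shown blocks: {1, 2, 3, 4, 5, 6, 7, 9, 11}
Missing block = U \ (union) = {8, 10}

{8, 10}


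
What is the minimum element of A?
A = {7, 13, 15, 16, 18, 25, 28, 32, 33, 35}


Set A = {7, 13, 15, 16, 18, 25, 28, 32, 33, 35}
Elements in ascending order: 7, 13, 15, 16, 18, 25, 28, 32, 33, 35
The smallest element is 7.

7


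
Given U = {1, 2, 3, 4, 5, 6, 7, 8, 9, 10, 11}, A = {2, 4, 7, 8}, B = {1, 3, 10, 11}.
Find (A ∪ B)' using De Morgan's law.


U = {1, 2, 3, 4, 5, 6, 7, 8, 9, 10, 11}
A = {2, 4, 7, 8}, B = {1, 3, 10, 11}
A ∪ B = {1, 2, 3, 4, 7, 8, 10, 11}
(A ∪ B)' = U \ (A ∪ B) = {5, 6, 9}
Verification via A' ∩ B': A' = {1, 3, 5, 6, 9, 10, 11}, B' = {2, 4, 5, 6, 7, 8, 9}
A' ∩ B' = {5, 6, 9} ✓

{5, 6, 9}


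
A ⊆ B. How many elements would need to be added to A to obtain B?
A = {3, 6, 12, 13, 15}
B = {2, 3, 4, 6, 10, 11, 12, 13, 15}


Set A = {3, 6, 12, 13, 15}, |A| = 5
Set B = {2, 3, 4, 6, 10, 11, 12, 13, 15}, |B| = 9
Since A ⊆ B: B \ A = {2, 4, 10, 11}
|B| - |A| = 9 - 5 = 4

4


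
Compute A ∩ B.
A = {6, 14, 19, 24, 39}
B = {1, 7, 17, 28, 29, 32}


Set A = {6, 14, 19, 24, 39}
Set B = {1, 7, 17, 28, 29, 32}
A ∩ B includes only elements in both sets.
Check each element of A against B:
6 ✗, 14 ✗, 19 ✗, 24 ✗, 39 ✗
A ∩ B = {}

{}


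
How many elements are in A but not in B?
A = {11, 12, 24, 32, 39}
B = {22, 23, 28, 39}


Set A = {11, 12, 24, 32, 39}
Set B = {22, 23, 28, 39}
A \ B = {11, 12, 24, 32}
|A \ B| = 4

4


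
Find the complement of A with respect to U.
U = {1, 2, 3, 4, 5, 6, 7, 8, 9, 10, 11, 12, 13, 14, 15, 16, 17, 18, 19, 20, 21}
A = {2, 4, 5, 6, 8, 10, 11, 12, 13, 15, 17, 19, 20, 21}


Universal set U = {1, 2, 3, 4, 5, 6, 7, 8, 9, 10, 11, 12, 13, 14, 15, 16, 17, 18, 19, 20, 21}
Set A = {2, 4, 5, 6, 8, 10, 11, 12, 13, 15, 17, 19, 20, 21}
A' = U \ A = elements in U but not in A
Checking each element of U:
1 (not in A, include), 2 (in A, exclude), 3 (not in A, include), 4 (in A, exclude), 5 (in A, exclude), 6 (in A, exclude), 7 (not in A, include), 8 (in A, exclude), 9 (not in A, include), 10 (in A, exclude), 11 (in A, exclude), 12 (in A, exclude), 13 (in A, exclude), 14 (not in A, include), 15 (in A, exclude), 16 (not in A, include), 17 (in A, exclude), 18 (not in A, include), 19 (in A, exclude), 20 (in A, exclude), 21 (in A, exclude)
A' = {1, 3, 7, 9, 14, 16, 18}

{1, 3, 7, 9, 14, 16, 18}


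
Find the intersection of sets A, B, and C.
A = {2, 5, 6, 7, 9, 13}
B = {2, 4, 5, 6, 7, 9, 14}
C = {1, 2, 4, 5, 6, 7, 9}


Set A = {2, 5, 6, 7, 9, 13}
Set B = {2, 4, 5, 6, 7, 9, 14}
Set C = {1, 2, 4, 5, 6, 7, 9}
First, A ∩ B = {2, 5, 6, 7, 9}
Then, (A ∩ B) ∩ C = {2, 5, 6, 7, 9}

{2, 5, 6, 7, 9}


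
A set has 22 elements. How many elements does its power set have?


The set has 22 elements.
The power set contains all possible subsets.
|P(A)| = 2^|A| = 2^22 = 4194304

4194304


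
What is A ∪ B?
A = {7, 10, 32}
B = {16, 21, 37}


Set A = {7, 10, 32}
Set B = {16, 21, 37}
A ∪ B includes all elements in either set.
Elements from A: {7, 10, 32}
Elements from B not already included: {16, 21, 37}
A ∪ B = {7, 10, 16, 21, 32, 37}

{7, 10, 16, 21, 32, 37}


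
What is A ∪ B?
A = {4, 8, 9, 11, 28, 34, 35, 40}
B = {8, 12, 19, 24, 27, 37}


Set A = {4, 8, 9, 11, 28, 34, 35, 40}
Set B = {8, 12, 19, 24, 27, 37}
A ∪ B includes all elements in either set.
Elements from A: {4, 8, 9, 11, 28, 34, 35, 40}
Elements from B not already included: {12, 19, 24, 27, 37}
A ∪ B = {4, 8, 9, 11, 12, 19, 24, 27, 28, 34, 35, 37, 40}

{4, 8, 9, 11, 12, 19, 24, 27, 28, 34, 35, 37, 40}


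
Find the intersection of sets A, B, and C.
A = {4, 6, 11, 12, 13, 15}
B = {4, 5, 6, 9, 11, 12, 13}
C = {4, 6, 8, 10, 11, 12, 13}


Set A = {4, 6, 11, 12, 13, 15}
Set B = {4, 5, 6, 9, 11, 12, 13}
Set C = {4, 6, 8, 10, 11, 12, 13}
First, A ∩ B = {4, 6, 11, 12, 13}
Then, (A ∩ B) ∩ C = {4, 6, 11, 12, 13}

{4, 6, 11, 12, 13}


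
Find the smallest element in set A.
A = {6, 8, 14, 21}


Set A = {6, 8, 14, 21}
Elements in ascending order: 6, 8, 14, 21
The smallest element is 6.

6


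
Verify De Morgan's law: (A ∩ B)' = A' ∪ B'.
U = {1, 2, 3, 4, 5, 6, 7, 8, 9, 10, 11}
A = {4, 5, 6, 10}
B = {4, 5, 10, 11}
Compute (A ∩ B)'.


U = {1, 2, 3, 4, 5, 6, 7, 8, 9, 10, 11}
A = {4, 5, 6, 10}, B = {4, 5, 10, 11}
A ∩ B = {4, 5, 10}
(A ∩ B)' = U \ (A ∩ B) = {1, 2, 3, 6, 7, 8, 9, 11}
Verification via A' ∪ B': A' = {1, 2, 3, 7, 8, 9, 11}, B' = {1, 2, 3, 6, 7, 8, 9}
A' ∪ B' = {1, 2, 3, 6, 7, 8, 9, 11} ✓

{1, 2, 3, 6, 7, 8, 9, 11}


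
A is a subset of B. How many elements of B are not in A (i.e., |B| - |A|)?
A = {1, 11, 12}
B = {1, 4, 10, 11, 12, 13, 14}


Set A = {1, 11, 12}, |A| = 3
Set B = {1, 4, 10, 11, 12, 13, 14}, |B| = 7
Since A ⊆ B: B \ A = {4, 10, 13, 14}
|B| - |A| = 7 - 3 = 4

4


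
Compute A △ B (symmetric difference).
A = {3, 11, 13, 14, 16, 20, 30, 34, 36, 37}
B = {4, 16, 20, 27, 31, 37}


Set A = {3, 11, 13, 14, 16, 20, 30, 34, 36, 37}
Set B = {4, 16, 20, 27, 31, 37}
A △ B = (A \ B) ∪ (B \ A)
Elements in A but not B: {3, 11, 13, 14, 30, 34, 36}
Elements in B but not A: {4, 27, 31}
A △ B = {3, 4, 11, 13, 14, 27, 30, 31, 34, 36}

{3, 4, 11, 13, 14, 27, 30, 31, 34, 36}


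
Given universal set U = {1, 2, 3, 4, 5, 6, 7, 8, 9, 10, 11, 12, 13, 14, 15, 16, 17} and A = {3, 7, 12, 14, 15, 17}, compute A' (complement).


Universal set U = {1, 2, 3, 4, 5, 6, 7, 8, 9, 10, 11, 12, 13, 14, 15, 16, 17}
Set A = {3, 7, 12, 14, 15, 17}
A' = U \ A = elements in U but not in A
Checking each element of U:
1 (not in A, include), 2 (not in A, include), 3 (in A, exclude), 4 (not in A, include), 5 (not in A, include), 6 (not in A, include), 7 (in A, exclude), 8 (not in A, include), 9 (not in A, include), 10 (not in A, include), 11 (not in A, include), 12 (in A, exclude), 13 (not in A, include), 14 (in A, exclude), 15 (in A, exclude), 16 (not in A, include), 17 (in A, exclude)
A' = {1, 2, 4, 5, 6, 8, 9, 10, 11, 13, 16}

{1, 2, 4, 5, 6, 8, 9, 10, 11, 13, 16}


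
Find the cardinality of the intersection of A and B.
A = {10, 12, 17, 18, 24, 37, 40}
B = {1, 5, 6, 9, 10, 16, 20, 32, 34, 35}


Set A = {10, 12, 17, 18, 24, 37, 40}
Set B = {1, 5, 6, 9, 10, 16, 20, 32, 34, 35}
A ∩ B = {10}
|A ∩ B| = 1

1


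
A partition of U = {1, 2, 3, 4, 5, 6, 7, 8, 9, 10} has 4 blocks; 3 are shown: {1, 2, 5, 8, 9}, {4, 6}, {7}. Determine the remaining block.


U = {1, 2, 3, 4, 5, 6, 7, 8, 9, 10}
Shown blocks: {1, 2, 5, 8, 9}, {4, 6}, {7}
A partition's blocks are pairwise disjoint and cover U, so the missing block = U \ (union of shown blocks).
Union of shown blocks: {1, 2, 4, 5, 6, 7, 8, 9}
Missing block = U \ (union) = {3, 10}

{3, 10}


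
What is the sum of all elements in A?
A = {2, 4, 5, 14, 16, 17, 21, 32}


Set A = {2, 4, 5, 14, 16, 17, 21, 32}
Sum = 2 + 4 + 5 + 14 + 16 + 17 + 21 + 32 = 111

111


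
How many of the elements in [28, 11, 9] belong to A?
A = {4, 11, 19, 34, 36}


Set A = {4, 11, 19, 34, 36}
Candidates: [28, 11, 9]
Check each candidate:
28 ∉ A, 11 ∈ A, 9 ∉ A
Count of candidates in A: 1

1


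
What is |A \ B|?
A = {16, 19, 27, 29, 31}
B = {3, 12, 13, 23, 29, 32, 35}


Set A = {16, 19, 27, 29, 31}
Set B = {3, 12, 13, 23, 29, 32, 35}
A \ B = {16, 19, 27, 31}
|A \ B| = 4

4


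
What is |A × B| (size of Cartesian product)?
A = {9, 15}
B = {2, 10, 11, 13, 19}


Set A = {9, 15} has 2 elements.
Set B = {2, 10, 11, 13, 19} has 5 elements.
|A × B| = |A| × |B| = 2 × 5 = 10

10


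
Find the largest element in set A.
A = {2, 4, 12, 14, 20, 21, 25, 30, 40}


Set A = {2, 4, 12, 14, 20, 21, 25, 30, 40}
Elements in ascending order: 2, 4, 12, 14, 20, 21, 25, 30, 40
The largest element is 40.

40


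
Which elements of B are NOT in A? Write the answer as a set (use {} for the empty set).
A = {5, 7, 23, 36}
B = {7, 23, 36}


Set A = {5, 7, 23, 36}
Set B = {7, 23, 36}
Check each element of B against A:
7 ∈ A, 23 ∈ A, 36 ∈ A
Elements of B not in A: {}

{}


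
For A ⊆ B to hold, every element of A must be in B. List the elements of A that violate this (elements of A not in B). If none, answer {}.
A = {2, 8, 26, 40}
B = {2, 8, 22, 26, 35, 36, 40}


Set A = {2, 8, 26, 40}
Set B = {2, 8, 22, 26, 35, 36, 40}
Check each element of A against B:
2 ∈ B, 8 ∈ B, 26 ∈ B, 40 ∈ B
Elements of A not in B: {}

{}


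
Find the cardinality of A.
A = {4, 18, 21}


Set A = {4, 18, 21}
Listing elements: 4, 18, 21
Counting: 3 elements
|A| = 3

3


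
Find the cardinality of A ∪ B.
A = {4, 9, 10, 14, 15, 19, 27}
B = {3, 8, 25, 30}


Set A = {4, 9, 10, 14, 15, 19, 27}, |A| = 7
Set B = {3, 8, 25, 30}, |B| = 4
A ∩ B = {}, |A ∩ B| = 0
|A ∪ B| = |A| + |B| - |A ∩ B| = 7 + 4 - 0 = 11

11


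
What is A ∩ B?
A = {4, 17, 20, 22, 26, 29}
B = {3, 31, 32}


Set A = {4, 17, 20, 22, 26, 29}
Set B = {3, 31, 32}
A ∩ B includes only elements in both sets.
Check each element of A against B:
4 ✗, 17 ✗, 20 ✗, 22 ✗, 26 ✗, 29 ✗
A ∩ B = {}

{}


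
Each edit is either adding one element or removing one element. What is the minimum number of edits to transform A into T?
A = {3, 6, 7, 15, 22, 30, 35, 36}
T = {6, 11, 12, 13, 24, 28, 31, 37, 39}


Set A = {3, 6, 7, 15, 22, 30, 35, 36}
Set T = {6, 11, 12, 13, 24, 28, 31, 37, 39}
Elements to remove from A (in A, not in T): {3, 7, 15, 22, 30, 35, 36} → 7 removals
Elements to add to A (in T, not in A): {11, 12, 13, 24, 28, 31, 37, 39} → 8 additions
Total edits = 7 + 8 = 15

15


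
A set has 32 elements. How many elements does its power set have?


The set has 32 elements.
The power set contains all possible subsets.
|P(A)| = 2^|A| = 2^32 = 4294967296

4294967296


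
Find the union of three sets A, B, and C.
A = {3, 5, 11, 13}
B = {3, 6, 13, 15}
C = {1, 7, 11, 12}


Set A = {3, 5, 11, 13}
Set B = {3, 6, 13, 15}
Set C = {1, 7, 11, 12}
First, A ∪ B = {3, 5, 6, 11, 13, 15}
Then, (A ∪ B) ∪ C = {1, 3, 5, 6, 7, 11, 12, 13, 15}

{1, 3, 5, 6, 7, 11, 12, 13, 15}


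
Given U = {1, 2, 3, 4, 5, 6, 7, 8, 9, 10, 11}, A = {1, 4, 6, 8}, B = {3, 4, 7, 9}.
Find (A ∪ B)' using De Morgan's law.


U = {1, 2, 3, 4, 5, 6, 7, 8, 9, 10, 11}
A = {1, 4, 6, 8}, B = {3, 4, 7, 9}
A ∪ B = {1, 3, 4, 6, 7, 8, 9}
(A ∪ B)' = U \ (A ∪ B) = {2, 5, 10, 11}
Verification via A' ∩ B': A' = {2, 3, 5, 7, 9, 10, 11}, B' = {1, 2, 5, 6, 8, 10, 11}
A' ∩ B' = {2, 5, 10, 11} ✓

{2, 5, 10, 11}


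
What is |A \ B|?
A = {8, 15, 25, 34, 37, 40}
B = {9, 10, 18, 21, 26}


Set A = {8, 15, 25, 34, 37, 40}
Set B = {9, 10, 18, 21, 26}
A \ B = {8, 15, 25, 34, 37, 40}
|A \ B| = 6

6


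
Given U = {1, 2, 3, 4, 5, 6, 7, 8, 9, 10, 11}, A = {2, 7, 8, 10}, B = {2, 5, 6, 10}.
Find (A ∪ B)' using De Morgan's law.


U = {1, 2, 3, 4, 5, 6, 7, 8, 9, 10, 11}
A = {2, 7, 8, 10}, B = {2, 5, 6, 10}
A ∪ B = {2, 5, 6, 7, 8, 10}
(A ∪ B)' = U \ (A ∪ B) = {1, 3, 4, 9, 11}
Verification via A' ∩ B': A' = {1, 3, 4, 5, 6, 9, 11}, B' = {1, 3, 4, 7, 8, 9, 11}
A' ∩ B' = {1, 3, 4, 9, 11} ✓

{1, 3, 4, 9, 11}


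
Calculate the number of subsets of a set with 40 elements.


The set has 40 elements.
The power set contains all possible subsets.
|P(A)| = 2^|A| = 2^40 = 1099511627776

1099511627776


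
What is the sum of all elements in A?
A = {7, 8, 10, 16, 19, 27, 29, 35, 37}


Set A = {7, 8, 10, 16, 19, 27, 29, 35, 37}
Sum = 7 + 8 + 10 + 16 + 19 + 27 + 29 + 35 + 37 = 188

188


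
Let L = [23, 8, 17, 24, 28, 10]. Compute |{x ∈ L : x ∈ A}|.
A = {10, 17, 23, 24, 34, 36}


Set A = {10, 17, 23, 24, 34, 36}
Candidates: [23, 8, 17, 24, 28, 10]
Check each candidate:
23 ∈ A, 8 ∉ A, 17 ∈ A, 24 ∈ A, 28 ∉ A, 10 ∈ A
Count of candidates in A: 4

4


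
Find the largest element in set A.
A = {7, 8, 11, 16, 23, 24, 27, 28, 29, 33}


Set A = {7, 8, 11, 16, 23, 24, 27, 28, 29, 33}
Elements in ascending order: 7, 8, 11, 16, 23, 24, 27, 28, 29, 33
The largest element is 33.

33


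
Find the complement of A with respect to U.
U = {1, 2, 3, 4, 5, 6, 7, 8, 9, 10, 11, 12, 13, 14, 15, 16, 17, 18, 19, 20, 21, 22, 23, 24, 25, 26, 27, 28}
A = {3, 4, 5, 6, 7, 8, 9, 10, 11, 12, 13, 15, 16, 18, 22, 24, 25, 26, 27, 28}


Universal set U = {1, 2, 3, 4, 5, 6, 7, 8, 9, 10, 11, 12, 13, 14, 15, 16, 17, 18, 19, 20, 21, 22, 23, 24, 25, 26, 27, 28}
Set A = {3, 4, 5, 6, 7, 8, 9, 10, 11, 12, 13, 15, 16, 18, 22, 24, 25, 26, 27, 28}
A' = U \ A = elements in U but not in A
Checking each element of U:
1 (not in A, include), 2 (not in A, include), 3 (in A, exclude), 4 (in A, exclude), 5 (in A, exclude), 6 (in A, exclude), 7 (in A, exclude), 8 (in A, exclude), 9 (in A, exclude), 10 (in A, exclude), 11 (in A, exclude), 12 (in A, exclude), 13 (in A, exclude), 14 (not in A, include), 15 (in A, exclude), 16 (in A, exclude), 17 (not in A, include), 18 (in A, exclude), 19 (not in A, include), 20 (not in A, include), 21 (not in A, include), 22 (in A, exclude), 23 (not in A, include), 24 (in A, exclude), 25 (in A, exclude), 26 (in A, exclude), 27 (in A, exclude), 28 (in A, exclude)
A' = {1, 2, 14, 17, 19, 20, 21, 23}

{1, 2, 14, 17, 19, 20, 21, 23}
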